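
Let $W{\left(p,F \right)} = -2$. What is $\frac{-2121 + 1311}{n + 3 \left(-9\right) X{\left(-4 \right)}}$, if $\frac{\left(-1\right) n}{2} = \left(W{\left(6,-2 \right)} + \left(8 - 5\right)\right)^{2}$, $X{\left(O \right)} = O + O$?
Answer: $- \frac{405}{107} \approx -3.785$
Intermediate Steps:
$X{\left(O \right)} = 2 O$
$n = -2$ ($n = - 2 \left(-2 + \left(8 - 5\right)\right)^{2} = - 2 \left(-2 + 3\right)^{2} = - 2 \cdot 1^{2} = \left(-2\right) 1 = -2$)
$\frac{-2121 + 1311}{n + 3 \left(-9\right) X{\left(-4 \right)}} = \frac{-2121 + 1311}{-2 + 3 \left(-9\right) 2 \left(-4\right)} = - \frac{810}{-2 - -216} = - \frac{810}{-2 + 216} = - \frac{810}{214} = \left(-810\right) \frac{1}{214} = - \frac{405}{107}$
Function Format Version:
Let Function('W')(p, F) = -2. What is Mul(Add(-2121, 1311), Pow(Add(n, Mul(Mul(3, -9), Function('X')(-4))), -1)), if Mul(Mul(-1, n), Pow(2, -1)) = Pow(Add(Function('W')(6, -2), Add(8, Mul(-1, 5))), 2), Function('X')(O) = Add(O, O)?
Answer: Rational(-405, 107) ≈ -3.7850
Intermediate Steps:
Function('X')(O) = Mul(2, O)
n = -2 (n = Mul(-2, Pow(Add(-2, Add(8, Mul(-1, 5))), 2)) = Mul(-2, Pow(Add(-2, Add(8, -5)), 2)) = Mul(-2, Pow(Add(-2, 3), 2)) = Mul(-2, Pow(1, 2)) = Mul(-2, 1) = -2)
Mul(Add(-2121, 1311), Pow(Add(n, Mul(Mul(3, -9), Function('X')(-4))), -1)) = Mul(Add(-2121, 1311), Pow(Add(-2, Mul(Mul(3, -9), Mul(2, -4))), -1)) = Mul(-810, Pow(Add(-2, Mul(-27, -8)), -1)) = Mul(-810, Pow(Add(-2, 216), -1)) = Mul(-810, Pow(214, -1)) = Mul(-810, Rational(1, 214)) = Rational(-405, 107)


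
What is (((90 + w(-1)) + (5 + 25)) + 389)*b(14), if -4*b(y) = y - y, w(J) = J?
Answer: 0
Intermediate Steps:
b(y) = 0 (b(y) = -(y - y)/4 = -¼*0 = 0)
(((90 + w(-1)) + (5 + 25)) + 389)*b(14) = (((90 - 1) + (5 + 25)) + 389)*0 = ((89 + 30) + 389)*0 = (119 + 389)*0 = 508*0 = 0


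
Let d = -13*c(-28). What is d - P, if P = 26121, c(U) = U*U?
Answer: -36313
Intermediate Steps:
c(U) = U**2
d = -10192 (d = -13*(-28)**2 = -13*784 = -10192)
d - P = -10192 - 1*26121 = -10192 - 26121 = -36313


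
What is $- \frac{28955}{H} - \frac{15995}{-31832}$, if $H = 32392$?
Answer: $- \frac{25224095}{64443884} \approx -0.39141$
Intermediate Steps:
$- \frac{28955}{H} - \frac{15995}{-31832} = - \frac{28955}{32392} - \frac{15995}{-31832} = \left(-28955\right) \frac{1}{32392} - - \frac{15995}{31832} = - \frac{28955}{32392} + \frac{15995}{31832} = - \frac{25224095}{64443884}$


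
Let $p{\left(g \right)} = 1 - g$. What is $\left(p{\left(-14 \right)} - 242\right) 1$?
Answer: $-227$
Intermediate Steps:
$\left(p{\left(-14 \right)} - 242\right) 1 = \left(\left(1 - -14\right) - 242\right) 1 = \left(\left(1 + 14\right) - 242\right) 1 = \left(15 - 242\right) 1 = \left(-227\right) 1 = -227$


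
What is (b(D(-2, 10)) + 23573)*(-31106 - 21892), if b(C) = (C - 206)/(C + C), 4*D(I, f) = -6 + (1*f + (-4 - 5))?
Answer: -6268576941/5 ≈ -1.2537e+9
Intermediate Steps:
D(I, f) = -15/4 + f/4 (D(I, f) = (-6 + (1*f + (-4 - 5)))/4 = (-6 + (f - 9))/4 = (-6 + (-9 + f))/4 = (-15 + f)/4 = -15/4 + f/4)
b(C) = (-206 + C)/(2*C) (b(C) = (-206 + C)/((2*C)) = (-206 + C)*(1/(2*C)) = (-206 + C)/(2*C))
(b(D(-2, 10)) + 23573)*(-31106 - 21892) = ((-206 + (-15/4 + (¼)*10))/(2*(-15/4 + (¼)*10)) + 23573)*(-31106 - 21892) = ((-206 + (-15/4 + 5/2))/(2*(-15/4 + 5/2)) + 23573)*(-52998) = ((-206 - 5/4)/(2*(-5/4)) + 23573)*(-52998) = ((½)*(-⅘)*(-829/4) + 23573)*(-52998) = (829/10 + 23573)*(-52998) = (236559/10)*(-52998) = -6268576941/5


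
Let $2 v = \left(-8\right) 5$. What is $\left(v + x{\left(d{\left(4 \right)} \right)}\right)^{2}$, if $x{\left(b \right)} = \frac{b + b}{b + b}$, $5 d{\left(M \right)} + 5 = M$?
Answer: $361$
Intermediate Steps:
$d{\left(M \right)} = -1 + \frac{M}{5}$
$v = -20$ ($v = \frac{\left(-8\right) 5}{2} = \frac{1}{2} \left(-40\right) = -20$)
$x{\left(b \right)} = 1$ ($x{\left(b \right)} = \frac{2 b}{2 b} = 2 b \frac{1}{2 b} = 1$)
$\left(v + x{\left(d{\left(4 \right)} \right)}\right)^{2} = \left(-20 + 1\right)^{2} = \left(-19\right)^{2} = 361$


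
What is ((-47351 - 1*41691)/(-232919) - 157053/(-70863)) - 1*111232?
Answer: -47073820205809/423213823 ≈ -1.1123e+5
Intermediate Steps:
((-47351 - 1*41691)/(-232919) - 157053/(-70863)) - 1*111232 = ((-47351 - 41691)*(-1/232919) - 157053*(-1/70863)) - 111232 = (-89042*(-1/232919) + 4027/1817) - 111232 = (89042/232919 + 4027/1817) - 111232 = 1099754127/423213823 - 111232 = -47073820205809/423213823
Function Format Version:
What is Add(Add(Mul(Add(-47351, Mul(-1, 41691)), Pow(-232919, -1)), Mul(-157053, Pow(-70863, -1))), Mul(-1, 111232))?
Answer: Rational(-47073820205809, 423213823) ≈ -1.1123e+5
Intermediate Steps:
Add(Add(Mul(Add(-47351, Mul(-1, 41691)), Pow(-232919, -1)), Mul(-157053, Pow(-70863, -1))), Mul(-1, 111232)) = Add(Add(Mul(Add(-47351, -41691), Rational(-1, 232919)), Mul(-157053, Rational(-1, 70863))), -111232) = Add(Add(Mul(-89042, Rational(-1, 232919)), Rational(4027, 1817)), -111232) = Add(Add(Rational(89042, 232919), Rational(4027, 1817)), -111232) = Add(Rational(1099754127, 423213823), -111232) = Rational(-47073820205809, 423213823)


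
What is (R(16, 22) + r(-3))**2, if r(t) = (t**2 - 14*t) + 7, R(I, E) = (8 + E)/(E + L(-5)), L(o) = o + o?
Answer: 14641/4 ≈ 3660.3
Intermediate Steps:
L(o) = 2*o
R(I, E) = (8 + E)/(-10 + E) (R(I, E) = (8 + E)/(E + 2*(-5)) = (8 + E)/(E - 10) = (8 + E)/(-10 + E))
r(t) = 7 + t**2 - 14*t
(R(16, 22) + r(-3))**2 = ((8 + 22)/(-10 + 22) + (7 + (-3)**2 - 14*(-3)))**2 = (30/12 + (7 + 9 + 42))**2 = ((1/12)*30 + 58)**2 = (5/2 + 58)**2 = (121/2)**2 = 14641/4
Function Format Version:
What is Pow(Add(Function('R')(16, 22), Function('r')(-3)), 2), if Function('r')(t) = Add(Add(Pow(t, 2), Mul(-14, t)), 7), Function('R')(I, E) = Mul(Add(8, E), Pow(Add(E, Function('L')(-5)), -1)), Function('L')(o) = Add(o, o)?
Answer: Rational(14641, 4) ≈ 3660.3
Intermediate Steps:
Function('L')(o) = Mul(2, o)
Function('R')(I, E) = Mul(Pow(Add(-10, E), -1), Add(8, E)) (Function('R')(I, E) = Mul(Add(8, E), Pow(Add(E, Mul(2, -5)), -1)) = Mul(Add(8, E), Pow(Add(E, -10), -1)) = Mul(Add(8, E), Pow(Add(-10, E), -1)) = Mul(Pow(Add(-10, E), -1), Add(8, E)))
Function('r')(t) = Add(7, Pow(t, 2), Mul(-14, t))
Pow(Add(Function('R')(16, 22), Function('r')(-3)), 2) = Pow(Add(Mul(Pow(Add(-10, 22), -1), Add(8, 22)), Add(7, Pow(-3, 2), Mul(-14, -3))), 2) = Pow(Add(Mul(Pow(12, -1), 30), Add(7, 9, 42)), 2) = Pow(Add(Mul(Rational(1, 12), 30), 58), 2) = Pow(Add(Rational(5, 2), 58), 2) = Pow(Rational(121, 2), 2) = Rational(14641, 4)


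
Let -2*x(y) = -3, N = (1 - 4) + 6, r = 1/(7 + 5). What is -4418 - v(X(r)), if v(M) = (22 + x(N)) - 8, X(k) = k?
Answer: -8867/2 ≈ -4433.5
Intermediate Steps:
r = 1/12 ≈ 0.083333
N = 3 (N = -3 + 6 = 3)
x(y) = 3/2 (x(y) = -½*(-3) = 3/2)
v(M) = 31/2 (v(M) = (22 + 3/2) - 8 = 47/2 - 8 = 31/2)
-4418 - v(X(r)) = -4418 - 1*31/2 = -4418 - 31/2 = -8867/2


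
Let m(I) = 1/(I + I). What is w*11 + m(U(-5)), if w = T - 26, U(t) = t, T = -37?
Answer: -6931/10 ≈ -693.10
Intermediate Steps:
m(I) = 1/(2*I)
w = -63 (w = -37 - 26 = -63)
w*11 + m(U(-5)) = -63*11 + (1/2)/(-5) = -693 + (1/2)*(-1/5) = -693 - 1/10 = -6931/10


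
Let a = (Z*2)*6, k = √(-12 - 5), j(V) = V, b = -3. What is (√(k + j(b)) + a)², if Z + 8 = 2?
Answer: (72 - √(-3 + I*√17))² ≈ 5033.5 - 285.65*I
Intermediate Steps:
Z = -6 (Z = -8 + 2 = -6)
k = I*√17 (k = √(-17) = I*√17 ≈ 4.1231*I)
a = -72 (a = -6*2*6 = -12*6 = -72)
(√(k + j(b)) + a)² = (√(I*√17 - 3) - 72)² = (√(-3 + I*√17) - 72)² = (-72 + √(-3 + I*√17))²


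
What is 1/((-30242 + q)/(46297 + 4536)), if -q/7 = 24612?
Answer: -50833/202526 ≈ -0.25099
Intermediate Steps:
q = -172284 (q = -7*24612 = -172284)
1/((-30242 + q)/(46297 + 4536)) = 1/((-30242 - 172284)/(46297 + 4536)) = 1/(-202526/50833) = -50833/202526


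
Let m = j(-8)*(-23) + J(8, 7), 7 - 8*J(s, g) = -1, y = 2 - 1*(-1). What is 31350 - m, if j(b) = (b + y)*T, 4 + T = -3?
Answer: 32154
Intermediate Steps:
T = -7 (T = -4 - 3 = -7)
y = 3 (y = 2 + 1 = 3)
J(s, g) = 1 (J(s, g) = 7/8 - ⅛*(-1) = 7/8 + ⅛ = 1)
j(b) = -21 - 7*b (j(b) = (b + 3)*(-7) = (3 + b)*(-7) = -21 - 7*b)
m = -804 (m = (-21 - 7*(-8))*(-23) + 1 = (-21 + 56)*(-23) + 1 = 35*(-23) + 1 = -805 + 1 = -804)
31350 - m = 31350 - 1*(-804) = 31350 + 804 = 32154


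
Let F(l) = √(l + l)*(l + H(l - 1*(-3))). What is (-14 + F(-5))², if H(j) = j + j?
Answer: -614 + 252*I*√10 ≈ -614.0 + 796.89*I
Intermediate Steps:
H(j) = 2*j
F(l) = √2*√l*(6 + 3*l) (F(l) = √(l + l)*(l + 2*(l - 1*(-3))) = √(2*l)*(l + 2*(l + 3)) = (√2*√l)*(l + 2*(3 + l)) = (√2*√l)*(l + (6 + 2*l)) = (√2*√l)*(6 + 3*l) = √2*√l*(6 + 3*l))
(-14 + F(-5))² = (-14 + 3*√2*√(-5)*(2 - 5))² = (-14 + 3*√2*(I*√5)*(-3))² = (-14 - 9*I*√10)²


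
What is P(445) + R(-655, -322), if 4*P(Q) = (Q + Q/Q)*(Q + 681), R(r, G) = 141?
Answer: 125690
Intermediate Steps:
P(Q) = (1 + Q)*(681 + Q)/4 (P(Q) = ((Q + Q/Q)*(Q + 681))/4 = ((Q + 1)*(681 + Q))/4 = ((1 + Q)*(681 + Q))/4 = (1 + Q)*(681 + Q)/4)
P(445) + R(-655, -322) = (681/4 + (¼)*445² + (341/2)*445) + 141 = (681/4 + (¼)*198025 + 151745/2) + 141 = (681/4 + 198025/4 + 151745/2) + 141 = 125549 + 141 = 125690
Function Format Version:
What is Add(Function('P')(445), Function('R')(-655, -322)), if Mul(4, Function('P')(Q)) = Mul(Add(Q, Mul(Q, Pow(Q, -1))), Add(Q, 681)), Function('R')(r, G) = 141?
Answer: 125690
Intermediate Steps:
Function('P')(Q) = Mul(Rational(1, 4), Add(1, Q), Add(681, Q)) (Function('P')(Q) = Mul(Rational(1, 4), Mul(Add(Q, Mul(Q, Pow(Q, -1))), Add(Q, 681))) = Mul(Rational(1, 4), Mul(Add(Q, 1), Add(681, Q))) = Mul(Rational(1, 4), Mul(Add(1, Q), Add(681, Q))) = Mul(Rational(1, 4), Add(1, Q), Add(681, Q)))
Add(Function('P')(445), Function('R')(-655, -322)) = Add(Add(Rational(681, 4), Mul(Rational(1, 4), Pow(445, 2)), Mul(Rational(341, 2), 445)), 141) = Add(Add(Rational(681, 4), Mul(Rational(1, 4), 198025), Rational(151745, 2)), 141) = Add(Add(Rational(681, 4), Rational(198025, 4), Rational(151745, 2)), 141) = Add(125549, 141) = 125690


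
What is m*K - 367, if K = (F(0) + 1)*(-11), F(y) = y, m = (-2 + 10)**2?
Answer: -1071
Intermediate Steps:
m = 64 (m = 8**2 = 64)
K = -11 (K = (0 + 1)*(-11) = 1*(-11) = -11)
m*K - 367 = 64*(-11) - 367 = -704 - 367 = -1071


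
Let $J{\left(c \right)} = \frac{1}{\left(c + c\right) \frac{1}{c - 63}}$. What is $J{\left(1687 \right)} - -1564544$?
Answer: $\frac{377055220}{241} \approx 1.5645 \cdot 10^{6}$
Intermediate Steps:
$J{\left(c \right)} = \frac{-63 + c}{2 c}$ ($J{\left(c \right)} = \frac{1}{2 c \frac{1}{-63 + c}} = \frac{-63 + c}{2 c}$)
$J{\left(1687 \right)} - -1564544 = \frac{-63 + 1687}{2 \cdot 1687} - -1564544 = \frac{1}{2} \cdot \frac{1}{1687} \cdot 1624 + 1564544 = \frac{116}{241} + 1564544 = \frac{377055220}{241}$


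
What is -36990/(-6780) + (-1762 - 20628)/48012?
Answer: 6767332/1356339 ≈ 4.9894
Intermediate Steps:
-36990/(-6780) + (-1762 - 20628)/48012 = -36990*(-1/6780) - 22390*1/48012 = 1233/226 - 11195/24006 = 6767332/1356339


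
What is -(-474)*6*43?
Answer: 122292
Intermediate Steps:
-(-474)*6*43 = -79*(-36)*43 = 2844*43 = 122292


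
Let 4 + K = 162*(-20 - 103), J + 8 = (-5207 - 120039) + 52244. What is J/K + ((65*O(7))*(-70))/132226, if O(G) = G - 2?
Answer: 460020638/131763209 ≈ 3.4913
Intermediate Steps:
J = -73010 (J = -8 + ((-5207 - 120039) + 52244) = -8 + (-125246 + 52244) = -8 - 73002 = -73010)
K = -19930 (K = -4 + 162*(-20 - 103) = -4 + 162*(-123) = -4 - 19926 = -19930)
O(G) = -2 + G
J/K + ((65*O(7))*(-70))/132226 = -73010/(-19930) + ((65*(-2 + 7))*(-70))/132226 = -73010*(-1/19930) + ((65*5)*(-70))*(1/132226) = 7301/1993 + (325*(-70))*(1/132226) = 7301/1993 - 22750*1/132226 = 7301/1993 - 11375/66113 = 460020638/131763209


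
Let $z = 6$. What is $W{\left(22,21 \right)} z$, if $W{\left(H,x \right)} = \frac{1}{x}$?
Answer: $\frac{2}{7} \approx 0.28571$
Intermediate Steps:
$W{\left(22,21 \right)} z = \frac{1}{21} \cdot 6 = \frac{2}{7}$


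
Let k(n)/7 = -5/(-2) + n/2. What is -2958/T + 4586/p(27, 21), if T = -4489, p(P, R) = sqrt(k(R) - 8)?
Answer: 2958/4489 + 4586*sqrt(83)/83 ≈ 504.04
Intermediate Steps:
k(n) = 35/2 + 7*n/2 (k(n) = 7*(-5/(-2) + n/2) = 7*(-5*(-1/2) + n*(1/2)) = 7*(5/2 + n/2) = 35/2 + 7*n/2)
p(P, R) = sqrt(19/2 + 7*R/2) (p(P, R) = sqrt((35/2 + 7*R/2) - 8) = sqrt(19/2 + 7*R/2))
-2958/T + 4586/p(27, 21) = -2958/(-4489) + 4586/((sqrt(38 + 14*21)/2)) = -2958*(-1/4489) + 4586/((sqrt(38 + 294)/2)) = 2958/4489 + 4586/((sqrt(332)/2)) = 2958/4489 + 4586/(((2*sqrt(83))/2)) = 2958/4489 + 4586/(sqrt(83)) = 2958/4489 + 4586*(sqrt(83)/83) = 2958/4489 + 4586*sqrt(83)/83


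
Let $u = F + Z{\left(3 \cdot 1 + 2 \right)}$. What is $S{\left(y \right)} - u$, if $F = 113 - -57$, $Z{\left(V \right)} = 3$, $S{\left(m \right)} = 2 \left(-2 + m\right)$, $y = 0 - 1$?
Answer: $-179$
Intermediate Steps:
$y = -1$ ($y = 0 - 1 = -1$)
$S{\left(m \right)} = -4 + 2 m$
$F = 170$ ($F = 113 + 57 = 170$)
$u = 173$ ($u = 170 + 3 = 173$)
$S{\left(y \right)} - u = \left(-4 + 2 \left(-1\right)\right) - 173 = \left(-4 - 2\right) - 173 = -6 - 173 = -179$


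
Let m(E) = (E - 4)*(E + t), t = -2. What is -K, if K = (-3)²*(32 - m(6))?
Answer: -216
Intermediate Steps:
m(E) = (-4 + E)*(-2 + E) (m(E) = (E - 4)*(E - 2) = (-4 + E)*(-2 + E))
K = 216 (K = (-3)²*(32 - (8 + 6² - 6*6)) = 9*(32 - (8 + 36 - 36)) = 9*(32 - 1*8) = 9*(32 - 8) = 9*24 = 216)
-K = -1*216 = -216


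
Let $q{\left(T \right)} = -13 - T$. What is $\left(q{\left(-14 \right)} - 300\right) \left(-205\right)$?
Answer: $61295$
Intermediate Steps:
$\left(q{\left(-14 \right)} - 300\right) \left(-205\right) = \left(\left(-13 - -14\right) - 300\right) \left(-205\right) = \left(\left(-13 + 14\right) - 300\right) \left(-205\right) = \left(1 - 300\right) \left(-205\right) = \left(-299\right) \left(-205\right) = 61295$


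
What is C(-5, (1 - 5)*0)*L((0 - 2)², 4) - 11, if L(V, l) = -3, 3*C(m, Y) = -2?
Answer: -9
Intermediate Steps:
C(m, Y) = -⅔ (C(m, Y) = (⅓)*(-2) = -⅔)
C(-5, (1 - 5)*0)*L((0 - 2)², 4) - 11 = -⅔*(-3) - 11 = 2 - 11 = -9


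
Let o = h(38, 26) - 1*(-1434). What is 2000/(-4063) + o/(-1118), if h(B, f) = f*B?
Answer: -6038293/2271217 ≈ -2.6586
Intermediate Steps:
h(B, f) = B*f
o = 2422 (o = 38*26 - 1*(-1434) = 988 + 1434 = 2422)
2000/(-4063) + o/(-1118) = 2000/(-4063) + 2422/(-1118) = 2000*(-1/4063) + 2422*(-1/1118) = -2000/4063 - 1211/559 = -6038293/2271217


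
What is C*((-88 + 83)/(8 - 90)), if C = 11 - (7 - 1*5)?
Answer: 45/82 ≈ 0.54878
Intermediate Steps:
C = 9 (C = 11 - (7 - 5) = 11 - 1*2 = 11 - 2 = 9)
C*((-88 + 83)/(8 - 90)) = 9*((-88 + 83)/(8 - 90)) = 9*(-5/(-82)) = 9*(-5*(-1/82)) = 9*(5/82) = 45/82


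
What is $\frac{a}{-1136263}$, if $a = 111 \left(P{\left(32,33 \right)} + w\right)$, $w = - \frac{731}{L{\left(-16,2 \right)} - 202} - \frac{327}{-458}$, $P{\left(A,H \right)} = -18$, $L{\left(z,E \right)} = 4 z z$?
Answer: $\frac{63293791}{35647979099} \approx 0.0017755$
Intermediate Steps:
$L{\left(z,E \right)} = 4 z^{2}$
$w = - \frac{16501}{94119}$ ($w = - \frac{731}{4 \left(-16\right)^{2} - 202} - \frac{327}{-458} = - \frac{731}{4 \cdot 256 - 202} - - \frac{327}{458} = - \frac{731}{1024 - 202} + \frac{327}{458} = - \frac{731}{822} + \frac{327}{458} = - \frac{16501}{94119} \approx -0.17532$)
$a = - \frac{63293791}{31373}$ ($a = 111 \left(-18 - \frac{16501}{94119}\right) = 111 \left(- \frac{1710643}{94119}\right) = - \frac{63293791}{31373} \approx -2017.5$)
$\frac{a}{-1136263} = - \frac{63293791}{31373 \left(-1136263\right)} = \left(- \frac{63293791}{31373}\right) \left(- \frac{1}{1136263}\right) = \frac{63293791}{35647979099}$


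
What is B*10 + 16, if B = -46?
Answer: -444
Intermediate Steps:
B*10 + 16 = -46*10 + 16 = -460 + 16 = -444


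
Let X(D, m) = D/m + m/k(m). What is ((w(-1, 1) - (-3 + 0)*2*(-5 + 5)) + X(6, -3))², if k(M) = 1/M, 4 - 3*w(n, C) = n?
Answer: 676/9 ≈ 75.111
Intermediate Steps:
w(n, C) = 4/3 - n/3
X(D, m) = m² + D/m (X(D, m) = D/m + m/(1/m) = D/m + m*m = D/m + m² = m² + D/m)
((w(-1, 1) - (-3 + 0)*2*(-5 + 5)) + X(6, -3))² = (((4/3 - ⅓*(-1)) - (-3 + 0)*2*(-5 + 5)) + (6 + (-3)³)/(-3))² = (((4/3 + ⅓) - (-3)*2*0) - (6 - 27)/3)² = ((5/3 - (-3)*0) - ⅓*(-21))² = ((5/3 - 1*0) + 7)² = ((5/3 + 0) + 7)² = (5/3 + 7)² = (26/3)² = 676/9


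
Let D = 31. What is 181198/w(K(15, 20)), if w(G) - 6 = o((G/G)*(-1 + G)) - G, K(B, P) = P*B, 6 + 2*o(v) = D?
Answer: -362396/563 ≈ -643.69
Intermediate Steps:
o(v) = 25/2 (o(v) = -3 + (½)*31 = -3 + 31/2 = 25/2)
K(B, P) = B*P
w(G) = 37/2 - G (w(G) = 6 + (25/2 - G) = 37/2 - G)
181198/w(K(15, 20)) = 181198/(37/2 - 15*20) = 181198/(37/2 - 1*300) = 181198/(37/2 - 300) = 181198/(-563/2) = 181198*(-2/563) = -362396/563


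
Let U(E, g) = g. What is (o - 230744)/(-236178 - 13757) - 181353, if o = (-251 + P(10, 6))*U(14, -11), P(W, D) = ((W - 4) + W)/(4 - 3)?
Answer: -45326233896/249935 ≈ -1.8135e+5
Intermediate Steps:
P(W, D) = -4 + 2*W (P(W, D) = ((-4 + W) + W)/1 = (-4 + 2*W)*1 = -4 + 2*W)
o = 2585 (o = (-251 + (-4 + 2*10))*(-11) = (-251 + (-4 + 20))*(-11) = (-251 + 16)*(-11) = -235*(-11) = 2585)
(o - 230744)/(-236178 - 13757) - 181353 = (2585 - 230744)/(-236178 - 13757) - 181353 = -228159/(-249935) - 181353 = -228159*(-1/249935) - 181353 = 228159/249935 - 181353 = -45326233896/249935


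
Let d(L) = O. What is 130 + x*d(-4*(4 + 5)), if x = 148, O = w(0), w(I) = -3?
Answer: -314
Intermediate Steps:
O = -3
d(L) = -3
130 + x*d(-4*(4 + 5)) = 130 + 148*(-3) = 130 - 444 = -314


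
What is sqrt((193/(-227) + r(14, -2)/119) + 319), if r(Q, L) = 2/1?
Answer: sqrt(232166848242)/27013 ≈ 17.837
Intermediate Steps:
r(Q, L) = 2 (r(Q, L) = 2*1 = 2)
sqrt((193/(-227) + r(14, -2)/119) + 319) = sqrt((193/(-227) + 2/119) + 319) = sqrt((193*(-1/227) + 2*(1/119)) + 319) = sqrt((-193/227 + 2/119) + 319) = sqrt(-22513/27013 + 319) = sqrt(8594634/27013) = sqrt(232166848242)/27013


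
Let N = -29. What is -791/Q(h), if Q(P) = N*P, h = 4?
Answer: 791/116 ≈ 6.8190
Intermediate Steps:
Q(P) = -29*P
-791/Q(h) = -791/((-29*4)) = -791/(-116) = -791*(-1/116) = 791/116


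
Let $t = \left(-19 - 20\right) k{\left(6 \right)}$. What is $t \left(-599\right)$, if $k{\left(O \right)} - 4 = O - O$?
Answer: $93444$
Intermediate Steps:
$k{\left(O \right)} = 4$ ($k{\left(O \right)} = 4 + \left(O - O\right) = 4 + 0 = 4$)
$t = -156$ ($t = \left(-19 - 20\right) 4 = \left(-39\right) 4 = -156$)
$t \left(-599\right) = \left(-156\right) \left(-599\right) = 93444$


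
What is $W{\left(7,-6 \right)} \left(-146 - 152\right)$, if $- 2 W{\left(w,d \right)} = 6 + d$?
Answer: $0$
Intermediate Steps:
$W{\left(w,d \right)} = -3 - \frac{d}{2}$ ($W{\left(w,d \right)} = - \frac{6 + d}{2} = -3 - \frac{d}{2}$)
$W{\left(7,-6 \right)} \left(-146 - 152\right) = \left(-3 - -3\right) \left(-146 - 152\right) = \left(-3 + 3\right) \left(-298\right) = 0 \left(-298\right) = 0$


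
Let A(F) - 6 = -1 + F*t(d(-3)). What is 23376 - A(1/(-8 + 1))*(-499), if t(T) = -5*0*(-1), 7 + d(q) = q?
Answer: 25871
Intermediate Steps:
d(q) = -7 + q
t(T) = 0 (t(T) = 0*(-1) = 0)
A(F) = 5 (A(F) = 6 + (-1 + F*0) = 6 + (-1 + 0) = 6 - 1 = 5)
23376 - A(1/(-8 + 1))*(-499) = 23376 - 5*(-499) = 23376 - 1*(-2495) = 23376 + 2495 = 25871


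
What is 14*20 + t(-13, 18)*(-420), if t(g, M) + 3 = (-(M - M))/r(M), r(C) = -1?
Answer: 1540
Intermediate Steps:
t(g, M) = -3 (t(g, M) = -3 - (M - M)/(-1) = -3 - 1*0*(-1) = -3 + 0*(-1) = -3 + 0 = -3)
14*20 + t(-13, 18)*(-420) = 14*20 - 3*(-420) = 280 + 1260 = 1540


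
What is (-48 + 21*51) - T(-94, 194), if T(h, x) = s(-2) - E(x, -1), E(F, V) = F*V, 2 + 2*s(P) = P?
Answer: 831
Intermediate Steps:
s(P) = -1 + P/2
T(h, x) = -2 + x (T(h, x) = (-1 + (1/2)*(-2)) - x*(-1) = (-1 - 1) - (-1)*x = -2 + x)
(-48 + 21*51) - T(-94, 194) = (-48 + 21*51) - (-2 + 194) = (-48 + 1071) - 1*192 = 1023 - 192 = 831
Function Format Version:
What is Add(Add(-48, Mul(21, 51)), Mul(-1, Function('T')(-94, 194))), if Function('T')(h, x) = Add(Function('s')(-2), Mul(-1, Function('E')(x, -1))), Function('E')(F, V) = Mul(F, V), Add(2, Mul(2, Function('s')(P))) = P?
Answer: 831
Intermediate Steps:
Function('s')(P) = Add(-1, Mul(Rational(1, 2), P))
Function('T')(h, x) = Add(-2, x) (Function('T')(h, x) = Add(Add(-1, Mul(Rational(1, 2), -2)), Mul(-1, Mul(x, -1))) = Add(Add(-1, -1), Mul(-1, Mul(-1, x))) = Add(-2, x))
Add(Add(-48, Mul(21, 51)), Mul(-1, Function('T')(-94, 194))) = Add(Add(-48, Mul(21, 51)), Mul(-1, Add(-2, 194))) = Add(Add(-48, 1071), Mul(-1, 192)) = Add(1023, -192) = 831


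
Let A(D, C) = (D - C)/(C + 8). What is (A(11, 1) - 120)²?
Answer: 1144900/81 ≈ 14135.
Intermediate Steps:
A(D, C) = (D - C)/(8 + C)
(A(11, 1) - 120)² = ((11 - 1*1)/(8 + 1) - 120)² = ((11 - 1)/9 - 120)² = ((⅑)*10 - 120)² = (10/9 - 120)² = (-1070/9)² = 1144900/81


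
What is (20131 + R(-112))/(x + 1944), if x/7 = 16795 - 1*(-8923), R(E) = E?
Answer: 20019/181970 ≈ 0.11001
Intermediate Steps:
x = 180026 (x = 7*(16795 - 1*(-8923)) = 7*(16795 + 8923) = 7*25718 = 180026)
(20131 + R(-112))/(x + 1944) = (20131 - 112)/(180026 + 1944) = 20019/181970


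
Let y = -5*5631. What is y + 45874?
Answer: 17719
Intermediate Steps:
y = -28155
y + 45874 = -28155 + 45874 = 17719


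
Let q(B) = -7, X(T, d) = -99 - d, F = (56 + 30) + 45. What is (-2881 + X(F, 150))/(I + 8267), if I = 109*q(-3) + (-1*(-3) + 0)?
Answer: -3130/7507 ≈ -0.41694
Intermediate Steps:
F = 131 (F = 86 + 45 = 131)
I = -760 (I = 109*(-7) + (-1*(-3) + 0) = -763 + (3 + 0) = -763 + 3 = -760)
(-2881 + X(F, 150))/(I + 8267) = (-2881 + (-99 - 1*150))/(-760 + 8267) = (-2881 + (-99 - 150))/7507 = (-2881 - 249)*(1/7507) = -3130*1/7507 = -3130/7507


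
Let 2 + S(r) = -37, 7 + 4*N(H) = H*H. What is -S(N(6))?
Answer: 39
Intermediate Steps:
N(H) = -7/4 + H²/4 (N(H) = -7/4 + (H*H)/4 = -7/4 + H²/4)
S(r) = -39 (S(r) = -2 - 37 = -39)
-S(N(6)) = -1*(-39) = 39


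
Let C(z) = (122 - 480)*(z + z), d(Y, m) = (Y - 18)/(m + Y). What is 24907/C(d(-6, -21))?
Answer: -224163/5728 ≈ -39.135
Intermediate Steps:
d(Y, m) = (-18 + Y)/(Y + m)
C(z) = -716*z
24907/C(d(-6, -21)) = 24907/((-716*(-18 - 6)/(-6 - 21))) = 24907/((-716*(-24)/(-27))) = 24907/((-(-716)*(-24)/27)) = 24907/((-716*8/9)) = 24907/(-5728/9) = 24907*(-9/5728) = -224163/5728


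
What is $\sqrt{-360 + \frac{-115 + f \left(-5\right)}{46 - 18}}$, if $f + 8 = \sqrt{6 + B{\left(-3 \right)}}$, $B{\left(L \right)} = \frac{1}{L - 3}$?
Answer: $\frac{\sqrt{-2559060 - 210 \sqrt{210}}}{84} \approx 19.055 i$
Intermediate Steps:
$B{\left(L \right)} = \frac{1}{-3 + L}$
$f = -8 + \frac{\sqrt{210}}{6}$ ($f = -8 + \sqrt{6 + \frac{1}{-3 - 3}} = -8 + \sqrt{6 + \frac{1}{-6}} = -8 + \sqrt{6 - \frac{1}{6}} = -8 + \sqrt{\frac{35}{6}} = -8 + \frac{\sqrt{210}}{6} \approx -5.5848$)
$\sqrt{-360 + \frac{-115 + f \left(-5\right)}{46 - 18}} = \sqrt{-360 + \frac{-115 + \left(-8 + \frac{\sqrt{210}}{6}\right) \left(-5\right)}{46 - 18}} = \sqrt{-360 + \frac{-115 + \left(40 - \frac{5 \sqrt{210}}{6}\right)}{28}} = \sqrt{-360 + \left(-75 - \frac{5 \sqrt{210}}{6}\right) \frac{1}{28}} = \sqrt{-360 - \left(\frac{75}{28} + \frac{5 \sqrt{210}}{168}\right)} = \sqrt{- \frac{10155}{28} - \frac{5 \sqrt{210}}{168}}$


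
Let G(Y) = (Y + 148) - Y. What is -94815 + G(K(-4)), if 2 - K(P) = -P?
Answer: -94667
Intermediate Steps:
K(P) = 2 + P (K(P) = 2 - (-1)*P = 2 + P)
G(Y) = 148 (G(Y) = (148 + Y) - Y = 148)
-94815 + G(K(-4)) = -94815 + 148 = -94667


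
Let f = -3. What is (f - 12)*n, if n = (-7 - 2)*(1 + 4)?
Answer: 675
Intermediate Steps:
n = -45 (n = -9*5 = -45)
(f - 12)*n = (-3 - 12)*(-45) = -15*(-45) = 675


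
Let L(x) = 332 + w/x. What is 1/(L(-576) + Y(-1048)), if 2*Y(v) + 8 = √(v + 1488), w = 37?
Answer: 108801216/35643314521 - 331776*√110/35643314521 ≈ 0.0029549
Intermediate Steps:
Y(v) = -4 + √(1488 + v)/2 (Y(v) = -4 + √(v + 1488)/2 = -4 + √(1488 + v)/2)
L(x) = 332 + 37/x
1/(L(-576) + Y(-1048)) = 1/((332 + 37/(-576)) + (-4 + √(1488 - 1048)/2)) = 1/((332 + 37*(-1/576)) + (-4 + √440/2)) = 1/((332 - 37/576) + (-4 + (2*√110)/2)) = 1/(191195/576 + (-4 + √110)) = 1/(188891/576 + √110)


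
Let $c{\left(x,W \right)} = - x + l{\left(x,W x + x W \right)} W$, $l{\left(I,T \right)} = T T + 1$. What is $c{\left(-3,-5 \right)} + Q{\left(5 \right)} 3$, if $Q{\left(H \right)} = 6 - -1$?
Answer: $-4481$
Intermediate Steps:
$Q{\left(H \right)} = 7$ ($Q{\left(H \right)} = 6 + 1 = 7$)
$l{\left(I,T \right)} = 1 + T^{2}$ ($l{\left(I,T \right)} = T^{2} + 1 = 1 + T^{2}$)
$c{\left(x,W \right)} = - x + W \left(1 + 4 W^{2} x^{2}\right)$ ($c{\left(x,W \right)} = - x + \left(1 + \left(W x + x W\right)^{2}\right) W = - x + \left(1 + \left(W x + W x\right)^{2}\right) W = - x + \left(1 + \left(2 W x\right)^{2}\right) W = - x + \left(1 + 4 W^{2} x^{2}\right) W = - x + W \left(1 + 4 W^{2} x^{2}\right)$)
$c{\left(-3,-5 \right)} + Q{\left(5 \right)} 3 = \left(-5 - -3 + 4 \left(-5\right)^{3} \left(-3\right)^{2}\right) + 7 \cdot 3 = \left(-5 + 3 + 4 \left(-125\right) 9\right) + 21 = \left(-5 + 3 - 4500\right) + 21 = -4502 + 21 = -4481$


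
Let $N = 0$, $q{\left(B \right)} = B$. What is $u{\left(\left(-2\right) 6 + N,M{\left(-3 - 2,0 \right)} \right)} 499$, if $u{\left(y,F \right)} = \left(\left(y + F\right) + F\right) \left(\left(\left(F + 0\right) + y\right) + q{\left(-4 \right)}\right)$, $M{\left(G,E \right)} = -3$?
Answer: $170658$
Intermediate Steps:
$u{\left(y,F \right)} = \left(y + 2 F\right) \left(-4 + F + y\right)$ ($u{\left(y,F \right)} = \left(\left(y + F\right) + F\right) \left(\left(\left(F + 0\right) + y\right) - 4\right) = \left(\left(F + y\right) + F\right) \left(\left(F + y\right) - 4\right) = \left(y + 2 F\right) \left(-4 + F + y\right)$)
$u{\left(\left(-2\right) 6 + N,M{\left(-3 - 2,0 \right)} \right)} 499 = \left(\left(\left(-2\right) 6 + 0\right)^{2} - -24 - 4 \left(\left(-2\right) 6 + 0\right) + 2 \left(-3\right)^{2} + 3 \left(-3\right) \left(\left(-2\right) 6 + 0\right)\right) 499 = \left(\left(-12 + 0\right)^{2} + 24 - 4 \left(-12 + 0\right) + 2 \cdot 9 + 3 \left(-3\right) \left(-12 + 0\right)\right) 499 = \left(\left(-12\right)^{2} + 24 - -48 + 18 + 3 \left(-3\right) \left(-12\right)\right) 499 = \left(144 + 24 + 48 + 18 + 108\right) 499 = 342 \cdot 499 = 170658$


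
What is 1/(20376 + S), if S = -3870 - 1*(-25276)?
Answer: 1/41782 ≈ 2.3934e-5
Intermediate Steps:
S = 21406 (S = -3870 + 25276 = 21406)
1/(20376 + S) = 1/(20376 + 21406) = 1/41782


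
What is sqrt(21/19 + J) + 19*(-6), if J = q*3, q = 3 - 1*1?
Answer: -114 + 3*sqrt(285)/19 ≈ -111.33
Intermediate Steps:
q = 2 (q = 3 - 1 = 2)
J = 6 (J = 2*3 = 6)
sqrt(21/19 + J) + 19*(-6) = sqrt(21/19 + 6) + 19*(-6) = sqrt(21*(1/19) + 6) - 114 = sqrt(21/19 + 6) - 114 = sqrt(135/19) - 114 = 3*sqrt(285)/19 - 114 = -114 + 3*sqrt(285)/19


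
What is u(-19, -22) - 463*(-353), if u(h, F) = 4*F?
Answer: 163351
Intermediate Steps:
u(-19, -22) - 463*(-353) = 4*(-22) - 463*(-353) = -88 + 163439 = 163351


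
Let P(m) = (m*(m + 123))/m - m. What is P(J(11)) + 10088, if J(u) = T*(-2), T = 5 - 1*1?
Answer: 10211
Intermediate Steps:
T = 4 (T = 5 - 1 = 4)
J(u) = -8 (J(u) = 4*(-2) = -8)
P(m) = 123 (P(m) = (m*(123 + m))/m - m = (123 + m) - m = 123)
P(J(11)) + 10088 = 123 + 10088 = 10211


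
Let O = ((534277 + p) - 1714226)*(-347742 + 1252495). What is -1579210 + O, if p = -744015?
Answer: -1740713780102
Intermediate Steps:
O = -1740712200892 (O = ((534277 - 744015) - 1714226)*(-347742 + 1252495) = (-209738 - 1714226)*904753 = -1923964*904753 = -1740712200892)
-1579210 + O = -1579210 - 1740712200892 = -1740713780102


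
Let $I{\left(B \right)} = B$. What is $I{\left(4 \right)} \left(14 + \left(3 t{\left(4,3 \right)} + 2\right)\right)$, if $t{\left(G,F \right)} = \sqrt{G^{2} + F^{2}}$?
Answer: $124$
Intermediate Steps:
$t{\left(G,F \right)} = \sqrt{F^{2} + G^{2}}$
$I{\left(4 \right)} \left(14 + \left(3 t{\left(4,3 \right)} + 2\right)\right) = 4 \left(14 + \left(3 \sqrt{3^{2} + 4^{2}} + 2\right)\right) = 4 \left(14 + \left(3 \sqrt{9 + 16} + 2\right)\right) = 4 \left(14 + \left(3 \sqrt{25} + 2\right)\right) = 4 \left(14 + \left(3 \cdot 5 + 2\right)\right) = 4 \left(14 + \left(15 + 2\right)\right) = 4 \left(14 + 17\right) = 4 \cdot 31 = 124$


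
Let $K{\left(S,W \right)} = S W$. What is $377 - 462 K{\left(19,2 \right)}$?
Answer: $-17179$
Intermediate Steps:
$377 - 462 K{\left(19,2 \right)} = 377 - 462 \cdot 19 \cdot 2 = 377 - 17556 = -17179$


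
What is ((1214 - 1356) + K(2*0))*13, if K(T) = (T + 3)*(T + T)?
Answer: -1846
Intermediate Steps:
K(T) = 2*T*(3 + T) (K(T) = (3 + T)*(2*T) = 2*T*(3 + T))
((1214 - 1356) + K(2*0))*13 = ((1214 - 1356) + 2*(2*0)*(3 + 2*0))*13 = (-142 + 2*0*(3 + 0))*13 = (-142 + 2*0*3)*13 = (-142 + 0)*13 = -142*13 = -1846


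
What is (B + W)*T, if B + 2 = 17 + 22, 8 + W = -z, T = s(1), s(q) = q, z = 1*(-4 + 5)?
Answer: 28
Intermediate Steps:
z = 1 (z = 1*1 = 1)
T = 1
W = -9 (W = -8 - 1*1 = -8 - 1 = -9)
B = 37 (B = -2 + (17 + 22) = -2 + 39 = 37)
(B + W)*T = (37 - 9)*1 = 28*1 = 28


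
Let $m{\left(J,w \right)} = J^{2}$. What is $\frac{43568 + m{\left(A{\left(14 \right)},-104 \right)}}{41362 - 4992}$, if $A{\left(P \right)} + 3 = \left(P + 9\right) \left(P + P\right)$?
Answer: $\frac{454449}{36370} \approx 12.495$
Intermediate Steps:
$A{\left(P \right)} = -3 + 2 P \left(9 + P\right)$ ($A{\left(P \right)} = -3 + \left(P + 9\right) \left(P + P\right) = -3 + \left(9 + P\right) 2 P = -3 + 2 P \left(9 + P\right)$)
$\frac{43568 + m{\left(A{\left(14 \right)},-104 \right)}}{41362 - 4992} = \frac{43568 + \left(-3 + 2 \cdot 14^{2} + 18 \cdot 14\right)^{2}}{41362 - 4992} = \frac{43568 + \left(-3 + 2 \cdot 196 + 252\right)^{2}}{36370} = \left(43568 + \left(-3 + 392 + 252\right)^{2}\right) \frac{1}{36370} = \left(43568 + 641^{2}\right) \frac{1}{36370} = \left(43568 + 410881\right) \frac{1}{36370} = 454449 \cdot \frac{1}{36370} = \frac{454449}{36370}$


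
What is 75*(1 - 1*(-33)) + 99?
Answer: 2649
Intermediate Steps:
75*(1 - 1*(-33)) + 99 = 75*(1 + 33) + 99 = 75*34 + 99 = 2550 + 99 = 2649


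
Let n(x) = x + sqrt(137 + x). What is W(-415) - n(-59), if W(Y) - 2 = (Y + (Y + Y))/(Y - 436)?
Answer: 53156/851 - sqrt(78) ≈ 53.631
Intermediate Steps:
W(Y) = 2 + 3*Y/(-436 + Y) (W(Y) = 2 + (Y + (Y + Y))/(Y - 436) = 2 + (Y + 2*Y)/(-436 + Y) = 2 + (3*Y)/(-436 + Y) = 2 + 3*Y/(-436 + Y))
W(-415) - n(-59) = (-872 + 5*(-415))/(-436 - 415) - (-59 + sqrt(137 - 59)) = (-872 - 2075)/(-851) - (-59 + sqrt(78)) = -1/851*(-2947) + (59 - sqrt(78)) = 2947/851 + (59 - sqrt(78)) = 53156/851 - sqrt(78)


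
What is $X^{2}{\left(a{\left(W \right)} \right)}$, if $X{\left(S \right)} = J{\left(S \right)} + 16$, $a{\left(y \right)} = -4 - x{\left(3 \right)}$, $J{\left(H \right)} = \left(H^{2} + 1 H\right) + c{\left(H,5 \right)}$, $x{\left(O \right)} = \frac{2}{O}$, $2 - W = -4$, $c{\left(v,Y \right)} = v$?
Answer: $\frac{65536}{81} \approx 809.09$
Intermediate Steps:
$W = 6$ ($W = 2 - -4 = 2 + 4 = 6$)
$J{\left(H \right)} = H^{2} + 2 H$ ($J{\left(H \right)} = \left(H^{2} + 1 H\right) + H = \left(H^{2} + H\right) + H = \left(H + H^{2}\right) + H = H^{2} + 2 H$)
$a{\left(y \right)} = - \frac{14}{3}$ ($a{\left(y \right)} = -4 - \frac{2}{3} = - \frac{14}{3}$)
$X{\left(S \right)} = 16 + S \left(2 + S\right)$ ($X{\left(S \right)} = S \left(2 + S\right) + 16 = 16 + S \left(2 + S\right)$)
$X^{2}{\left(a{\left(W \right)} \right)} = \left(16 + \left(- \frac{14}{3}\right)^{2} + 2 \left(- \frac{14}{3}\right)\right)^{2} = \left(16 + \frac{196}{9} - \frac{28}{3}\right)^{2} = \left(\frac{256}{9}\right)^{2} = \frac{65536}{81}$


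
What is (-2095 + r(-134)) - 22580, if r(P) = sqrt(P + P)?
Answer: -24675 + 2*I*sqrt(67) ≈ -24675.0 + 16.371*I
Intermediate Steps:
r(P) = sqrt(2)*sqrt(P) (r(P) = sqrt(2*P) = sqrt(2)*sqrt(P))
(-2095 + r(-134)) - 22580 = (-2095 + sqrt(2)*sqrt(-134)) - 22580 = (-2095 + sqrt(2)*(I*sqrt(134))) - 22580 = (-2095 + 2*I*sqrt(67)) - 22580 = -24675 + 2*I*sqrt(67)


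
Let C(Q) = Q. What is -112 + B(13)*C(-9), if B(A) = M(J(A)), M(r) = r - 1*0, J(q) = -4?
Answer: -76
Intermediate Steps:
M(r) = r (M(r) = r + 0 = r)
B(A) = -4
-112 + B(13)*C(-9) = -112 - 4*(-9) = -112 + 36 = -76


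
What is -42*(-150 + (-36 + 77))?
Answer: 4578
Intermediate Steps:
-42*(-150 + (-36 + 77)) = -42*(-150 + 41) = -42*(-109) = 4578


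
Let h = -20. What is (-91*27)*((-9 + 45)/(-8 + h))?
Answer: 3159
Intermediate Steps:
(-91*27)*((-9 + 45)/(-8 + h)) = (-91*27)*((-9 + 45)/(-8 - 20)) = -88452/(-28) = -88452*(-1)/28 = -2457*(-9/7) = 3159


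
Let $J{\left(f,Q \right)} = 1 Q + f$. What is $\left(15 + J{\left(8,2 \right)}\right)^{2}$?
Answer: $625$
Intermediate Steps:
$J{\left(f,Q \right)} = Q + f$
$\left(15 + J{\left(8,2 \right)}\right)^{2} = \left(15 + \left(2 + 8\right)\right)^{2} = \left(15 + 10\right)^{2} = 25^{2} = 625$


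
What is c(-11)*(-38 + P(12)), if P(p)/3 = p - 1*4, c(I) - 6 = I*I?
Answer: -1778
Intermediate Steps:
c(I) = 6 + I² (c(I) = 6 + I*I = 6 + I²)
P(p) = -12 + 3*p (P(p) = 3*(p - 1*4) = 3*(p - 4) = 3*(-4 + p) = -12 + 3*p)
c(-11)*(-38 + P(12)) = (6 + (-11)²)*(-38 + (-12 + 3*12)) = (6 + 121)*(-38 + (-12 + 36)) = 127*(-38 + 24) = 127*(-14) = -1778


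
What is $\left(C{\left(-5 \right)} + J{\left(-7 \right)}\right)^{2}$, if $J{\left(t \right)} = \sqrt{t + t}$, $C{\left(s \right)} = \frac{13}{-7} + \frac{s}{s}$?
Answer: $\frac{\left(6 - 7 i \sqrt{14}\right)^{2}}{49} \approx -13.265 - 6.4143 i$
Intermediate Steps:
$C{\left(s \right)} = - \frac{6}{7}$ ($C{\left(s \right)} = 13 \left(- \frac{1}{7}\right) + 1 = - \frac{13}{7} + 1 = - \frac{6}{7}$)
$J{\left(t \right)} = \sqrt{2} \sqrt{t}$ ($J{\left(t \right)} = \sqrt{2 t} = \sqrt{2} \sqrt{t}$)
$\left(C{\left(-5 \right)} + J{\left(-7 \right)}\right)^{2} = \left(- \frac{6}{7} + \sqrt{2} \sqrt{-7}\right)^{2} = \left(- \frac{6}{7} + \sqrt{2} i \sqrt{7}\right)^{2} = \left(- \frac{6}{7} + i \sqrt{14}\right)^{2}$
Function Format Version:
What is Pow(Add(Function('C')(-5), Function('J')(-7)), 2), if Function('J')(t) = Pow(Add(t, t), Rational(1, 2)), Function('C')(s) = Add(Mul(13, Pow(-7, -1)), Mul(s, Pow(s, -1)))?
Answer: Mul(Rational(1, 49), Pow(Add(6, Mul(-7, I, Pow(14, Rational(1, 2)))), 2)) ≈ Add(-13.265, Mul(-6.4143, I))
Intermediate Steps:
Function('C')(s) = Rational(-6, 7) (Function('C')(s) = Add(Mul(13, Rational(-1, 7)), 1) = Add(Rational(-13, 7), 1) = Rational(-6, 7))
Function('J')(t) = Mul(Pow(2, Rational(1, 2)), Pow(t, Rational(1, 2))) (Function('J')(t) = Pow(Mul(2, t), Rational(1, 2)) = Mul(Pow(2, Rational(1, 2)), Pow(t, Rational(1, 2))))
Pow(Add(Function('C')(-5), Function('J')(-7)), 2) = Pow(Add(Rational(-6, 7), Mul(Pow(2, Rational(1, 2)), Pow(-7, Rational(1, 2)))), 2) = Pow(Add(Rational(-6, 7), Mul(Pow(2, Rational(1, 2)), Mul(I, Pow(7, Rational(1, 2))))), 2) = Pow(Add(Rational(-6, 7), Mul(I, Pow(14, Rational(1, 2)))), 2)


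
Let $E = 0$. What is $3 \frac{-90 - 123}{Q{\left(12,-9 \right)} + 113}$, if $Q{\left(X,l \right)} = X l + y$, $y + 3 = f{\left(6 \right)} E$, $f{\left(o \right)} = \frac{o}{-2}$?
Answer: $- \frac{639}{2} \approx -319.5$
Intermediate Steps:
$f{\left(o \right)} = - \frac{o}{2}$ ($f{\left(o \right)} = o \left(- \frac{1}{2}\right) = - \frac{o}{2}$)
$y = -3$ ($y = -3 + \left(- \frac{1}{2}\right) 6 \cdot 0 = -3 - 0 = -3 + 0 = -3$)
$Q{\left(X,l \right)} = -3 + X l$ ($Q{\left(X,l \right)} = X l - 3 = -3 + X l$)
$3 \frac{-90 - 123}{Q{\left(12,-9 \right)} + 113} = 3 \frac{-90 - 123}{\left(-3 + 12 \left(-9\right)\right) + 113} = 3 \left(- \frac{213}{\left(-3 - 108\right) + 113}\right) = 3 \left(- \frac{213}{-111 + 113}\right) = 3 \left(- \frac{213}{2}\right) = - \frac{639}{2}$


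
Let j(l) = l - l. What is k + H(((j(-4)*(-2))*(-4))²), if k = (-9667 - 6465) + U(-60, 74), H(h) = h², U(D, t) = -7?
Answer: -16139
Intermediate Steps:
j(l) = 0
k = -16139 (k = (-9667 - 6465) - 7 = -16132 - 7 = -16139)
k + H(((j(-4)*(-2))*(-4))²) = -16139 + (((0*(-2))*(-4))²)² = -16139 + ((0*(-4))²)² = -16139 + (0²)² = -16139 + 0² = -16139 + 0 = -16139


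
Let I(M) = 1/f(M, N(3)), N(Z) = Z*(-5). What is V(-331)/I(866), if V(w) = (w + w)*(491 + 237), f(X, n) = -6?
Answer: 2891616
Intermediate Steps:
N(Z) = -5*Z
V(w) = 1456*w (V(w) = (2*w)*728 = 1456*w)
I(M) = -⅙ (I(M) = 1/(-6) = -⅙)
V(-331)/I(866) = (1456*(-331))/(-⅙) = -481936*(-6) = 2891616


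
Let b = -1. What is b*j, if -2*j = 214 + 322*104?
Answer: 16851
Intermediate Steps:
j = -16851 (j = -(214 + 322*104)/2 = -(214 + 33488)/2 = -1/2*33702 = -16851)
b*j = -1*(-16851) = 16851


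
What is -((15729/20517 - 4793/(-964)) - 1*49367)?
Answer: 46489818079/941828 ≈ 49361.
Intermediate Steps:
-((15729/20517 - 4793/(-964)) - 1*49367) = -((15729*(1/20517) - 4793*(-1/964)) - 49367) = -((749/977 + 4793/964) - 49367) = -(5404797/941828 - 49367) = -1*(-46489818079/941828) = 46489818079/941828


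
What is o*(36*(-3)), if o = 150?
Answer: -16200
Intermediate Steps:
o*(36*(-3)) = 150*(36*(-3)) = 150*(-108) = -16200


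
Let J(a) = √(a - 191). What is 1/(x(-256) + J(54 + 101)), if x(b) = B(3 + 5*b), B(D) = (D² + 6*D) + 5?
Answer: 135256/219530226435 - I/439060452870 ≈ 6.1612e-7 - 2.2776e-12*I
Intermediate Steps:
J(a) = √(-191 + a)
B(D) = 5 + D² + 6*D
x(b) = 23 + (3 + 5*b)² + 30*b (x(b) = 5 + (3 + 5*b)² + 6*(3 + 5*b) = 5 + (3 + 5*b)² + (18 + 30*b) = 23 + (3 + 5*b)² + 30*b)
1/(x(-256) + J(54 + 101)) = 1/((32 + 25*(-256)² + 60*(-256)) + √(-191 + (54 + 101))) = 1/((32 + 25*65536 - 15360) + √(-191 + 155)) = 1/((32 + 1638400 - 15360) + √(-36)) = 1/(1623072 + 6*I) = (1623072 - 6*I)/2634362717220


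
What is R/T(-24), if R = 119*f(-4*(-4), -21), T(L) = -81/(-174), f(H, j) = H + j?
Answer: -34510/27 ≈ -1278.1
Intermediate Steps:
T(L) = 27/58 (T(L) = -81*(-1/174) = 27/58)
R = -595 (R = 119*(-4*(-4) - 21) = 119*(16 - 21) = 119*(-5) = -595)
R/T(-24) = -595/27/58 = -595*58/27 = -34510/27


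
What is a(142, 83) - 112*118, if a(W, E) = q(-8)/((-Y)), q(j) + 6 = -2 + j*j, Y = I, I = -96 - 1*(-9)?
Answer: -1149736/87 ≈ -13215.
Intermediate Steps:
I = -87 (I = -96 + 9 = -87)
Y = -87
q(j) = -8 + j² (q(j) = -6 + (-2 + j*j) = -6 + (-2 + j²) = -8 + j²)
a(W, E) = 56/87 (a(W, E) = (-8 + (-8)²)/((-1*(-87))) = (-8 + 64)/87 = 56*(1/87) = 56/87)
a(142, 83) - 112*118 = 56/87 - 112*118 = 56/87 - 1*13216 = 56/87 - 13216 = -1149736/87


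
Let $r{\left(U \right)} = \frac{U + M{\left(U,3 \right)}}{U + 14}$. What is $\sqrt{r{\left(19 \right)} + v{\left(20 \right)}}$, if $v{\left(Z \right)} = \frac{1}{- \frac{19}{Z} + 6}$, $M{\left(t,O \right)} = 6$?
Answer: $\frac{7 \sqrt{216645}}{3333} \approx 0.97755$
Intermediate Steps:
$r{\left(U \right)} = \frac{6 + U}{14 + U}$ ($r{\left(U \right)} = \frac{U + 6}{U + 14} = \frac{6 + U}{14 + U}$)
$v{\left(Z \right)} = \frac{1}{6 - \frac{19}{Z}}$
$\sqrt{r{\left(19 \right)} + v{\left(20 \right)}} = \sqrt{\frac{6 + 19}{14 + 19} + \frac{20}{-19 + 6 \cdot 20}} = \sqrt{\frac{1}{33} \cdot 25 + \frac{20}{-19 + 120}} = \sqrt{\frac{1}{33} \cdot 25 + \frac{20}{101}} = \sqrt{\frac{25}{33} + 20 \cdot \frac{1}{101}} = \sqrt{\frac{25}{33} + \frac{20}{101}} = \sqrt{\frac{3185}{3333}} = \frac{7 \sqrt{216645}}{3333}$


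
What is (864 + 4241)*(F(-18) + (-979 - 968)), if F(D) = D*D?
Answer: -8285415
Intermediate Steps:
F(D) = D²
(864 + 4241)*(F(-18) + (-979 - 968)) = (864 + 4241)*((-18)² + (-979 - 968)) = 5105*(324 - 1947) = 5105*(-1623) = -8285415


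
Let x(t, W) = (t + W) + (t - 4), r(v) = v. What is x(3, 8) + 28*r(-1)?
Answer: -18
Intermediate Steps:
x(t, W) = -4 + W + 2*t (x(t, W) = (W + t) + (-4 + t) = -4 + W + 2*t)
x(3, 8) + 28*r(-1) = (-4 + 8 + 2*3) + 28*(-1) = (-4 + 8 + 6) - 28 = 10 - 28 = -18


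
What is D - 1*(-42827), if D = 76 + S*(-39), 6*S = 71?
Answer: 84883/2 ≈ 42442.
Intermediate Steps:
S = 71/6 (S = (⅙)*71 = 71/6 ≈ 11.833)
D = -771/2 (D = 76 + (71/6)*(-39) = 76 - 923/2 = -771/2 ≈ -385.50)
D - 1*(-42827) = -771/2 - 1*(-42827) = -771/2 + 42827 = 84883/2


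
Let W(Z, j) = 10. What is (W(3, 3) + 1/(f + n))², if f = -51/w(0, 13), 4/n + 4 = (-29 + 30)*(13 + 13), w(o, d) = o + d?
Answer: 27112849/286225 ≈ 94.726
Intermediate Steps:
w(o, d) = d + o
n = 2/11 (n = 4/(-4 + (-29 + 30)*(13 + 13)) = 4/(-4 + 1*26) = 4/(-4 + 26) = 4/22 = 4*(1/22) = 2/11 ≈ 0.18182)
f = -51/13 (f = -51/(13 + 0) = -51/13 ≈ -3.9231)
(W(3, 3) + 1/(f + n))² = (10 + 1/(-51/13 + 2/11))² = (10 + 1/(-535/143))² = (10 - 143/535)² = (5207/535)² = 27112849/286225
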